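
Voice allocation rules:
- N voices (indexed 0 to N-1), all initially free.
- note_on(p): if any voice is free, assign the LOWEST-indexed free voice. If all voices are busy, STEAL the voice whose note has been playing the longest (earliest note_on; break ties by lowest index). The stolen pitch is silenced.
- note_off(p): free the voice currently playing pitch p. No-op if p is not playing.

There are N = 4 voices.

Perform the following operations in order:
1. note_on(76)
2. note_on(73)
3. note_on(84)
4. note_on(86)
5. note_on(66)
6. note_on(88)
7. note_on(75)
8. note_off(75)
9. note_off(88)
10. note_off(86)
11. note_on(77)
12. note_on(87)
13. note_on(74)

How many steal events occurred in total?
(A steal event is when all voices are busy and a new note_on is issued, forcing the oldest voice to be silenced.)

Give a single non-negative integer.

Answer: 3

Derivation:
Op 1: note_on(76): voice 0 is free -> assigned | voices=[76 - - -]
Op 2: note_on(73): voice 1 is free -> assigned | voices=[76 73 - -]
Op 3: note_on(84): voice 2 is free -> assigned | voices=[76 73 84 -]
Op 4: note_on(86): voice 3 is free -> assigned | voices=[76 73 84 86]
Op 5: note_on(66): all voices busy, STEAL voice 0 (pitch 76, oldest) -> assign | voices=[66 73 84 86]
Op 6: note_on(88): all voices busy, STEAL voice 1 (pitch 73, oldest) -> assign | voices=[66 88 84 86]
Op 7: note_on(75): all voices busy, STEAL voice 2 (pitch 84, oldest) -> assign | voices=[66 88 75 86]
Op 8: note_off(75): free voice 2 | voices=[66 88 - 86]
Op 9: note_off(88): free voice 1 | voices=[66 - - 86]
Op 10: note_off(86): free voice 3 | voices=[66 - - -]
Op 11: note_on(77): voice 1 is free -> assigned | voices=[66 77 - -]
Op 12: note_on(87): voice 2 is free -> assigned | voices=[66 77 87 -]
Op 13: note_on(74): voice 3 is free -> assigned | voices=[66 77 87 74]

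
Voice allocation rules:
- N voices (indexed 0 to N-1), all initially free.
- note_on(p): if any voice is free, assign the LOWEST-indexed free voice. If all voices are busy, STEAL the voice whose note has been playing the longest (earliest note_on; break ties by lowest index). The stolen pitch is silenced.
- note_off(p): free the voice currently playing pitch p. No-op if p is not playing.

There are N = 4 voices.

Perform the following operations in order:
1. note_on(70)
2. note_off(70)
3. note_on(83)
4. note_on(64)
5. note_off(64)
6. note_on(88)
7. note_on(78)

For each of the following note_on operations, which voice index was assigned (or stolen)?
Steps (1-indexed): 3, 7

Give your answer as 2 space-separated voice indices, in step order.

Op 1: note_on(70): voice 0 is free -> assigned | voices=[70 - - -]
Op 2: note_off(70): free voice 0 | voices=[- - - -]
Op 3: note_on(83): voice 0 is free -> assigned | voices=[83 - - -]
Op 4: note_on(64): voice 1 is free -> assigned | voices=[83 64 - -]
Op 5: note_off(64): free voice 1 | voices=[83 - - -]
Op 6: note_on(88): voice 1 is free -> assigned | voices=[83 88 - -]
Op 7: note_on(78): voice 2 is free -> assigned | voices=[83 88 78 -]

Answer: 0 2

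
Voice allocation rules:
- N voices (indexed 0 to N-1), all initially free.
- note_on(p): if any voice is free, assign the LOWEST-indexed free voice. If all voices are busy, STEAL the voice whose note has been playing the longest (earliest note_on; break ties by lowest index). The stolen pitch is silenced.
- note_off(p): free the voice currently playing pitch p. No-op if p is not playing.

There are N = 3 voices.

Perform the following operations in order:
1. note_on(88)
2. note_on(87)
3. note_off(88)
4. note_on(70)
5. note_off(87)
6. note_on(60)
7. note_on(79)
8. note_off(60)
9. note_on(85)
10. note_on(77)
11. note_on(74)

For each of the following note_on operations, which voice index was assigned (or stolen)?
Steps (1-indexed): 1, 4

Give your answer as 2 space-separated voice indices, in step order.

Op 1: note_on(88): voice 0 is free -> assigned | voices=[88 - -]
Op 2: note_on(87): voice 1 is free -> assigned | voices=[88 87 -]
Op 3: note_off(88): free voice 0 | voices=[- 87 -]
Op 4: note_on(70): voice 0 is free -> assigned | voices=[70 87 -]
Op 5: note_off(87): free voice 1 | voices=[70 - -]
Op 6: note_on(60): voice 1 is free -> assigned | voices=[70 60 -]
Op 7: note_on(79): voice 2 is free -> assigned | voices=[70 60 79]
Op 8: note_off(60): free voice 1 | voices=[70 - 79]
Op 9: note_on(85): voice 1 is free -> assigned | voices=[70 85 79]
Op 10: note_on(77): all voices busy, STEAL voice 0 (pitch 70, oldest) -> assign | voices=[77 85 79]
Op 11: note_on(74): all voices busy, STEAL voice 2 (pitch 79, oldest) -> assign | voices=[77 85 74]

Answer: 0 0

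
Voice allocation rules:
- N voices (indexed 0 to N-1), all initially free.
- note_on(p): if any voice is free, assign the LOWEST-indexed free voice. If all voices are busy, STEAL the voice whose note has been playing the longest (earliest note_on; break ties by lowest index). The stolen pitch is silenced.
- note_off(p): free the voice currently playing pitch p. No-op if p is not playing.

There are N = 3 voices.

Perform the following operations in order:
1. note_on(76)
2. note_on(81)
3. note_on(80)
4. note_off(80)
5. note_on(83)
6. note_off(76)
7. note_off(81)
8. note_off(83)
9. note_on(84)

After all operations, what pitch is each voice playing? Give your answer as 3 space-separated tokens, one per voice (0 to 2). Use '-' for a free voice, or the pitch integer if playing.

Op 1: note_on(76): voice 0 is free -> assigned | voices=[76 - -]
Op 2: note_on(81): voice 1 is free -> assigned | voices=[76 81 -]
Op 3: note_on(80): voice 2 is free -> assigned | voices=[76 81 80]
Op 4: note_off(80): free voice 2 | voices=[76 81 -]
Op 5: note_on(83): voice 2 is free -> assigned | voices=[76 81 83]
Op 6: note_off(76): free voice 0 | voices=[- 81 83]
Op 7: note_off(81): free voice 1 | voices=[- - 83]
Op 8: note_off(83): free voice 2 | voices=[- - -]
Op 9: note_on(84): voice 0 is free -> assigned | voices=[84 - -]

Answer: 84 - -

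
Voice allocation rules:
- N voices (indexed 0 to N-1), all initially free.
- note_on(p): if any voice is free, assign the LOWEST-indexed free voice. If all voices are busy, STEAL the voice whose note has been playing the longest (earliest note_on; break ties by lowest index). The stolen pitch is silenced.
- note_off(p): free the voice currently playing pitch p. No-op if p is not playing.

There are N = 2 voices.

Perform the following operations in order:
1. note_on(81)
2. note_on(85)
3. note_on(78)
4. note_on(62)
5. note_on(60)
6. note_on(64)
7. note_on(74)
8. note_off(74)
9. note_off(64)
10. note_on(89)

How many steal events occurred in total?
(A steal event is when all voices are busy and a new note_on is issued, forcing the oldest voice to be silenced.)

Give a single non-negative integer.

Op 1: note_on(81): voice 0 is free -> assigned | voices=[81 -]
Op 2: note_on(85): voice 1 is free -> assigned | voices=[81 85]
Op 3: note_on(78): all voices busy, STEAL voice 0 (pitch 81, oldest) -> assign | voices=[78 85]
Op 4: note_on(62): all voices busy, STEAL voice 1 (pitch 85, oldest) -> assign | voices=[78 62]
Op 5: note_on(60): all voices busy, STEAL voice 0 (pitch 78, oldest) -> assign | voices=[60 62]
Op 6: note_on(64): all voices busy, STEAL voice 1 (pitch 62, oldest) -> assign | voices=[60 64]
Op 7: note_on(74): all voices busy, STEAL voice 0 (pitch 60, oldest) -> assign | voices=[74 64]
Op 8: note_off(74): free voice 0 | voices=[- 64]
Op 9: note_off(64): free voice 1 | voices=[- -]
Op 10: note_on(89): voice 0 is free -> assigned | voices=[89 -]

Answer: 5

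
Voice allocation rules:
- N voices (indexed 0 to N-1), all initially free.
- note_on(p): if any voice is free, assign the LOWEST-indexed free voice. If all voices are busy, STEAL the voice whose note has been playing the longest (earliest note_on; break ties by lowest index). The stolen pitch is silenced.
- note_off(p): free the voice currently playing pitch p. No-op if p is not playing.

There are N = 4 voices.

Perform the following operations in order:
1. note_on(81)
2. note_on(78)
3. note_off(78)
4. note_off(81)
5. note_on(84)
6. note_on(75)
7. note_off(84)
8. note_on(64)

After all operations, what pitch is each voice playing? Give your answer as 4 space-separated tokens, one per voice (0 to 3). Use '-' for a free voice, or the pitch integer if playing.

Answer: 64 75 - -

Derivation:
Op 1: note_on(81): voice 0 is free -> assigned | voices=[81 - - -]
Op 2: note_on(78): voice 1 is free -> assigned | voices=[81 78 - -]
Op 3: note_off(78): free voice 1 | voices=[81 - - -]
Op 4: note_off(81): free voice 0 | voices=[- - - -]
Op 5: note_on(84): voice 0 is free -> assigned | voices=[84 - - -]
Op 6: note_on(75): voice 1 is free -> assigned | voices=[84 75 - -]
Op 7: note_off(84): free voice 0 | voices=[- 75 - -]
Op 8: note_on(64): voice 0 is free -> assigned | voices=[64 75 - -]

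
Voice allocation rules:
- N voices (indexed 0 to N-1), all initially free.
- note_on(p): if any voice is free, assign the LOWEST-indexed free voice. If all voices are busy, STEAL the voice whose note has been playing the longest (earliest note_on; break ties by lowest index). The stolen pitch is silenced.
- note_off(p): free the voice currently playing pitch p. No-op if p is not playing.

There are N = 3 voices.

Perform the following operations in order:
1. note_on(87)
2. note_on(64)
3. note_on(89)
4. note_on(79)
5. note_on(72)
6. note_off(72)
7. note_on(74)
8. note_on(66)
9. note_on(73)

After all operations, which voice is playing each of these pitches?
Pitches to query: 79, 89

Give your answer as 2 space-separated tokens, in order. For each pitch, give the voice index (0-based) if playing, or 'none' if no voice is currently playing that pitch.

Answer: none none

Derivation:
Op 1: note_on(87): voice 0 is free -> assigned | voices=[87 - -]
Op 2: note_on(64): voice 1 is free -> assigned | voices=[87 64 -]
Op 3: note_on(89): voice 2 is free -> assigned | voices=[87 64 89]
Op 4: note_on(79): all voices busy, STEAL voice 0 (pitch 87, oldest) -> assign | voices=[79 64 89]
Op 5: note_on(72): all voices busy, STEAL voice 1 (pitch 64, oldest) -> assign | voices=[79 72 89]
Op 6: note_off(72): free voice 1 | voices=[79 - 89]
Op 7: note_on(74): voice 1 is free -> assigned | voices=[79 74 89]
Op 8: note_on(66): all voices busy, STEAL voice 2 (pitch 89, oldest) -> assign | voices=[79 74 66]
Op 9: note_on(73): all voices busy, STEAL voice 0 (pitch 79, oldest) -> assign | voices=[73 74 66]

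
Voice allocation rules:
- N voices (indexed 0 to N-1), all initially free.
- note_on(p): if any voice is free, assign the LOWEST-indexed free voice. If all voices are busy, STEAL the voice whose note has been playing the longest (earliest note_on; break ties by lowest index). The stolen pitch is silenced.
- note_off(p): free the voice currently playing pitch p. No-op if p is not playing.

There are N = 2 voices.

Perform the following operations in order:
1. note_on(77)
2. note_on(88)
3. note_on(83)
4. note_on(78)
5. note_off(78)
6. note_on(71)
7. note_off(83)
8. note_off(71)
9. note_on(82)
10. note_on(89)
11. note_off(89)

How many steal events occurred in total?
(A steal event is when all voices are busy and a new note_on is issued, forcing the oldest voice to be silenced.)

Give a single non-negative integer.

Op 1: note_on(77): voice 0 is free -> assigned | voices=[77 -]
Op 2: note_on(88): voice 1 is free -> assigned | voices=[77 88]
Op 3: note_on(83): all voices busy, STEAL voice 0 (pitch 77, oldest) -> assign | voices=[83 88]
Op 4: note_on(78): all voices busy, STEAL voice 1 (pitch 88, oldest) -> assign | voices=[83 78]
Op 5: note_off(78): free voice 1 | voices=[83 -]
Op 6: note_on(71): voice 1 is free -> assigned | voices=[83 71]
Op 7: note_off(83): free voice 0 | voices=[- 71]
Op 8: note_off(71): free voice 1 | voices=[- -]
Op 9: note_on(82): voice 0 is free -> assigned | voices=[82 -]
Op 10: note_on(89): voice 1 is free -> assigned | voices=[82 89]
Op 11: note_off(89): free voice 1 | voices=[82 -]

Answer: 2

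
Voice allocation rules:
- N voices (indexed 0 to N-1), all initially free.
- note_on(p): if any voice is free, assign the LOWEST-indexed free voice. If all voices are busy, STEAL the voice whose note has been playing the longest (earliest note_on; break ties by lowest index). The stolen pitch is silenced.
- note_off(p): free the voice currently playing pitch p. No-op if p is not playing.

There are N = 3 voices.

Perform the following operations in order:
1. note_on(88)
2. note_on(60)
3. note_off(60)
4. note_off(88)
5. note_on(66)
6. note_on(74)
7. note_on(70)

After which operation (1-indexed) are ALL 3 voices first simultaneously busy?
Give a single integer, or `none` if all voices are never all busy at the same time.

Op 1: note_on(88): voice 0 is free -> assigned | voices=[88 - -]
Op 2: note_on(60): voice 1 is free -> assigned | voices=[88 60 -]
Op 3: note_off(60): free voice 1 | voices=[88 - -]
Op 4: note_off(88): free voice 0 | voices=[- - -]
Op 5: note_on(66): voice 0 is free -> assigned | voices=[66 - -]
Op 6: note_on(74): voice 1 is free -> assigned | voices=[66 74 -]
Op 7: note_on(70): voice 2 is free -> assigned | voices=[66 74 70]

Answer: 7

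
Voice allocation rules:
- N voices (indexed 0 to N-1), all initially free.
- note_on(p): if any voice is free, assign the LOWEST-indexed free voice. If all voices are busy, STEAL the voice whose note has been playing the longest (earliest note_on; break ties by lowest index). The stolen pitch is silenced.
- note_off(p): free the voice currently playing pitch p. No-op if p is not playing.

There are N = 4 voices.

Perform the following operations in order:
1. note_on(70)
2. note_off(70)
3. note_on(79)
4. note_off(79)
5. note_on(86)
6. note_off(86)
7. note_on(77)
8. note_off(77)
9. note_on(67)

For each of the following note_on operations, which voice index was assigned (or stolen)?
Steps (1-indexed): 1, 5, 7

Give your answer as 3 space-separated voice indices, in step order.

Op 1: note_on(70): voice 0 is free -> assigned | voices=[70 - - -]
Op 2: note_off(70): free voice 0 | voices=[- - - -]
Op 3: note_on(79): voice 0 is free -> assigned | voices=[79 - - -]
Op 4: note_off(79): free voice 0 | voices=[- - - -]
Op 5: note_on(86): voice 0 is free -> assigned | voices=[86 - - -]
Op 6: note_off(86): free voice 0 | voices=[- - - -]
Op 7: note_on(77): voice 0 is free -> assigned | voices=[77 - - -]
Op 8: note_off(77): free voice 0 | voices=[- - - -]
Op 9: note_on(67): voice 0 is free -> assigned | voices=[67 - - -]

Answer: 0 0 0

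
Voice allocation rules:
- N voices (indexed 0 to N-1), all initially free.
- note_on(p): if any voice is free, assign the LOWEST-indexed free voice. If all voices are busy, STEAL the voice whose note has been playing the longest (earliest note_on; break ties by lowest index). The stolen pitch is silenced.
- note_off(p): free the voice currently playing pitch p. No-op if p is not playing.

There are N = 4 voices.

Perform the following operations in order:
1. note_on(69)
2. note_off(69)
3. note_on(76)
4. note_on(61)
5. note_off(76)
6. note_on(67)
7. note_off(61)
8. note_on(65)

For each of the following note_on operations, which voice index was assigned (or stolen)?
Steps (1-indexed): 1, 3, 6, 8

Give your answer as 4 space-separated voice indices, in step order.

Answer: 0 0 0 1

Derivation:
Op 1: note_on(69): voice 0 is free -> assigned | voices=[69 - - -]
Op 2: note_off(69): free voice 0 | voices=[- - - -]
Op 3: note_on(76): voice 0 is free -> assigned | voices=[76 - - -]
Op 4: note_on(61): voice 1 is free -> assigned | voices=[76 61 - -]
Op 5: note_off(76): free voice 0 | voices=[- 61 - -]
Op 6: note_on(67): voice 0 is free -> assigned | voices=[67 61 - -]
Op 7: note_off(61): free voice 1 | voices=[67 - - -]
Op 8: note_on(65): voice 1 is free -> assigned | voices=[67 65 - -]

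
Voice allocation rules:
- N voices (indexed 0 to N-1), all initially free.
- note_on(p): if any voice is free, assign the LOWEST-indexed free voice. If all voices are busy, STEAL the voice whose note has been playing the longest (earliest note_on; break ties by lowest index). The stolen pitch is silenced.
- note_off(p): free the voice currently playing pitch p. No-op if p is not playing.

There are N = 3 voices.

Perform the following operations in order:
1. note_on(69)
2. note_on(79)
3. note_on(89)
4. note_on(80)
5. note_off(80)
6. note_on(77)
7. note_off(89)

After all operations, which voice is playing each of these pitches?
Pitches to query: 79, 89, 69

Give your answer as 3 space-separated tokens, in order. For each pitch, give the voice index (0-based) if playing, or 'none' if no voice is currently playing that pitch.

Answer: 1 none none

Derivation:
Op 1: note_on(69): voice 0 is free -> assigned | voices=[69 - -]
Op 2: note_on(79): voice 1 is free -> assigned | voices=[69 79 -]
Op 3: note_on(89): voice 2 is free -> assigned | voices=[69 79 89]
Op 4: note_on(80): all voices busy, STEAL voice 0 (pitch 69, oldest) -> assign | voices=[80 79 89]
Op 5: note_off(80): free voice 0 | voices=[- 79 89]
Op 6: note_on(77): voice 0 is free -> assigned | voices=[77 79 89]
Op 7: note_off(89): free voice 2 | voices=[77 79 -]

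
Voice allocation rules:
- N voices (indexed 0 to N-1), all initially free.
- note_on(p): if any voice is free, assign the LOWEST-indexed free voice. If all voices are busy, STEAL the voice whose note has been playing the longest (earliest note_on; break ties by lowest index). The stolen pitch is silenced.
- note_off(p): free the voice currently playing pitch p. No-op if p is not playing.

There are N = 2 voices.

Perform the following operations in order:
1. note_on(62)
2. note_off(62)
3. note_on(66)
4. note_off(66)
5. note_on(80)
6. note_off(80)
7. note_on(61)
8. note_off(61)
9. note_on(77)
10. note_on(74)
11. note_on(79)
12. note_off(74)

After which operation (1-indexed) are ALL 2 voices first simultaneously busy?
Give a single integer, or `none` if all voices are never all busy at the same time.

Answer: 10

Derivation:
Op 1: note_on(62): voice 0 is free -> assigned | voices=[62 -]
Op 2: note_off(62): free voice 0 | voices=[- -]
Op 3: note_on(66): voice 0 is free -> assigned | voices=[66 -]
Op 4: note_off(66): free voice 0 | voices=[- -]
Op 5: note_on(80): voice 0 is free -> assigned | voices=[80 -]
Op 6: note_off(80): free voice 0 | voices=[- -]
Op 7: note_on(61): voice 0 is free -> assigned | voices=[61 -]
Op 8: note_off(61): free voice 0 | voices=[- -]
Op 9: note_on(77): voice 0 is free -> assigned | voices=[77 -]
Op 10: note_on(74): voice 1 is free -> assigned | voices=[77 74]
Op 11: note_on(79): all voices busy, STEAL voice 0 (pitch 77, oldest) -> assign | voices=[79 74]
Op 12: note_off(74): free voice 1 | voices=[79 -]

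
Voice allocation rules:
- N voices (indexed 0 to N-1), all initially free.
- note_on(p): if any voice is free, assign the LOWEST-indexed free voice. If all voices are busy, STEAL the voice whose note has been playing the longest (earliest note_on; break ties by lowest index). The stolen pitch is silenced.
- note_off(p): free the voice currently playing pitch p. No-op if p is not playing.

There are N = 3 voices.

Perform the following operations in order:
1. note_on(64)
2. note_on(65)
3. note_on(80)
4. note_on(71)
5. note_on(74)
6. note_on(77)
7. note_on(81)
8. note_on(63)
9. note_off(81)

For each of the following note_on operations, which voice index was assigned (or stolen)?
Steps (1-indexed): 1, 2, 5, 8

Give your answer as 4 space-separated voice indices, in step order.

Answer: 0 1 1 1

Derivation:
Op 1: note_on(64): voice 0 is free -> assigned | voices=[64 - -]
Op 2: note_on(65): voice 1 is free -> assigned | voices=[64 65 -]
Op 3: note_on(80): voice 2 is free -> assigned | voices=[64 65 80]
Op 4: note_on(71): all voices busy, STEAL voice 0 (pitch 64, oldest) -> assign | voices=[71 65 80]
Op 5: note_on(74): all voices busy, STEAL voice 1 (pitch 65, oldest) -> assign | voices=[71 74 80]
Op 6: note_on(77): all voices busy, STEAL voice 2 (pitch 80, oldest) -> assign | voices=[71 74 77]
Op 7: note_on(81): all voices busy, STEAL voice 0 (pitch 71, oldest) -> assign | voices=[81 74 77]
Op 8: note_on(63): all voices busy, STEAL voice 1 (pitch 74, oldest) -> assign | voices=[81 63 77]
Op 9: note_off(81): free voice 0 | voices=[- 63 77]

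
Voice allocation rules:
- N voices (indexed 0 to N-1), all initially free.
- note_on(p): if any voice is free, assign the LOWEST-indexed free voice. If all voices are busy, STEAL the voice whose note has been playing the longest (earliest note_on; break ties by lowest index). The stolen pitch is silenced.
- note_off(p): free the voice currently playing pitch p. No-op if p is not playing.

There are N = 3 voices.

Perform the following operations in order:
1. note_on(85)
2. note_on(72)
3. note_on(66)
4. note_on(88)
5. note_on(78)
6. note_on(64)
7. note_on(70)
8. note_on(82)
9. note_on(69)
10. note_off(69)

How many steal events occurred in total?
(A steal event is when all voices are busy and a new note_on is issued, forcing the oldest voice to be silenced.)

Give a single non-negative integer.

Op 1: note_on(85): voice 0 is free -> assigned | voices=[85 - -]
Op 2: note_on(72): voice 1 is free -> assigned | voices=[85 72 -]
Op 3: note_on(66): voice 2 is free -> assigned | voices=[85 72 66]
Op 4: note_on(88): all voices busy, STEAL voice 0 (pitch 85, oldest) -> assign | voices=[88 72 66]
Op 5: note_on(78): all voices busy, STEAL voice 1 (pitch 72, oldest) -> assign | voices=[88 78 66]
Op 6: note_on(64): all voices busy, STEAL voice 2 (pitch 66, oldest) -> assign | voices=[88 78 64]
Op 7: note_on(70): all voices busy, STEAL voice 0 (pitch 88, oldest) -> assign | voices=[70 78 64]
Op 8: note_on(82): all voices busy, STEAL voice 1 (pitch 78, oldest) -> assign | voices=[70 82 64]
Op 9: note_on(69): all voices busy, STEAL voice 2 (pitch 64, oldest) -> assign | voices=[70 82 69]
Op 10: note_off(69): free voice 2 | voices=[70 82 -]

Answer: 6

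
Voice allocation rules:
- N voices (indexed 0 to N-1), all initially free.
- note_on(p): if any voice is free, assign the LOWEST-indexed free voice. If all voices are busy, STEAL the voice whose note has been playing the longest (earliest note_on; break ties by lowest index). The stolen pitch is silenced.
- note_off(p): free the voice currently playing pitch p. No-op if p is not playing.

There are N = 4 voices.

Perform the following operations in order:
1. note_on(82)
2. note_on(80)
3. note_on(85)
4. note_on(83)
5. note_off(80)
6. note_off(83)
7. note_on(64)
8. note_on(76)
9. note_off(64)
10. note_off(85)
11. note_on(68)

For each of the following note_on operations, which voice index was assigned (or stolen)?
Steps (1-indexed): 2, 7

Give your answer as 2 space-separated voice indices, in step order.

Op 1: note_on(82): voice 0 is free -> assigned | voices=[82 - - -]
Op 2: note_on(80): voice 1 is free -> assigned | voices=[82 80 - -]
Op 3: note_on(85): voice 2 is free -> assigned | voices=[82 80 85 -]
Op 4: note_on(83): voice 3 is free -> assigned | voices=[82 80 85 83]
Op 5: note_off(80): free voice 1 | voices=[82 - 85 83]
Op 6: note_off(83): free voice 3 | voices=[82 - 85 -]
Op 7: note_on(64): voice 1 is free -> assigned | voices=[82 64 85 -]
Op 8: note_on(76): voice 3 is free -> assigned | voices=[82 64 85 76]
Op 9: note_off(64): free voice 1 | voices=[82 - 85 76]
Op 10: note_off(85): free voice 2 | voices=[82 - - 76]
Op 11: note_on(68): voice 1 is free -> assigned | voices=[82 68 - 76]

Answer: 1 1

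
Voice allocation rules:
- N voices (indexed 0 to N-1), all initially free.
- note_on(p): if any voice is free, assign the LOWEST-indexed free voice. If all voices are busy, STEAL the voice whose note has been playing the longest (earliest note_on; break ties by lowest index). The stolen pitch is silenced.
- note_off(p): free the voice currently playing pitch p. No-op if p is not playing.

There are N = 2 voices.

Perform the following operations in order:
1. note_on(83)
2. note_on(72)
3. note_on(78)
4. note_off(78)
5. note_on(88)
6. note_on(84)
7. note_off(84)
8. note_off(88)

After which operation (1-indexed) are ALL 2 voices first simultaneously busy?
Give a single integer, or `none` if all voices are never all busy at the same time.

Op 1: note_on(83): voice 0 is free -> assigned | voices=[83 -]
Op 2: note_on(72): voice 1 is free -> assigned | voices=[83 72]
Op 3: note_on(78): all voices busy, STEAL voice 0 (pitch 83, oldest) -> assign | voices=[78 72]
Op 4: note_off(78): free voice 0 | voices=[- 72]
Op 5: note_on(88): voice 0 is free -> assigned | voices=[88 72]
Op 6: note_on(84): all voices busy, STEAL voice 1 (pitch 72, oldest) -> assign | voices=[88 84]
Op 7: note_off(84): free voice 1 | voices=[88 -]
Op 8: note_off(88): free voice 0 | voices=[- -]

Answer: 2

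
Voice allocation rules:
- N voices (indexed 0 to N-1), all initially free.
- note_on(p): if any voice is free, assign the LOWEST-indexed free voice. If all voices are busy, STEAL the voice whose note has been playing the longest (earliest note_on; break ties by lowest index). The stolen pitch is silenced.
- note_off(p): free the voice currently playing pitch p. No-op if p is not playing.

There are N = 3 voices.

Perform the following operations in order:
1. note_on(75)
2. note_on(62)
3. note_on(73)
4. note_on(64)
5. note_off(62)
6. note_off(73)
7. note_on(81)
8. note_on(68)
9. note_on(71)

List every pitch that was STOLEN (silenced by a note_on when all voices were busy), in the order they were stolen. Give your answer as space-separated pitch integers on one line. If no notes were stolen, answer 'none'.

Op 1: note_on(75): voice 0 is free -> assigned | voices=[75 - -]
Op 2: note_on(62): voice 1 is free -> assigned | voices=[75 62 -]
Op 3: note_on(73): voice 2 is free -> assigned | voices=[75 62 73]
Op 4: note_on(64): all voices busy, STEAL voice 0 (pitch 75, oldest) -> assign | voices=[64 62 73]
Op 5: note_off(62): free voice 1 | voices=[64 - 73]
Op 6: note_off(73): free voice 2 | voices=[64 - -]
Op 7: note_on(81): voice 1 is free -> assigned | voices=[64 81 -]
Op 8: note_on(68): voice 2 is free -> assigned | voices=[64 81 68]
Op 9: note_on(71): all voices busy, STEAL voice 0 (pitch 64, oldest) -> assign | voices=[71 81 68]

Answer: 75 64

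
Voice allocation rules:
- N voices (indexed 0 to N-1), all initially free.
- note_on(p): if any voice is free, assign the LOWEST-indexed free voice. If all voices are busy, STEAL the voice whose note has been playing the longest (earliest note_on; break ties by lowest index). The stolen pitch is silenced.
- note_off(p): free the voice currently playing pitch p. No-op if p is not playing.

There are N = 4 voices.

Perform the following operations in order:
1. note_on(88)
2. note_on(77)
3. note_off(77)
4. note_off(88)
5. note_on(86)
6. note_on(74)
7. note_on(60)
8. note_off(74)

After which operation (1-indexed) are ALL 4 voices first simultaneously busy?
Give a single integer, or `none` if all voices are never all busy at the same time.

Op 1: note_on(88): voice 0 is free -> assigned | voices=[88 - - -]
Op 2: note_on(77): voice 1 is free -> assigned | voices=[88 77 - -]
Op 3: note_off(77): free voice 1 | voices=[88 - - -]
Op 4: note_off(88): free voice 0 | voices=[- - - -]
Op 5: note_on(86): voice 0 is free -> assigned | voices=[86 - - -]
Op 6: note_on(74): voice 1 is free -> assigned | voices=[86 74 - -]
Op 7: note_on(60): voice 2 is free -> assigned | voices=[86 74 60 -]
Op 8: note_off(74): free voice 1 | voices=[86 - 60 -]

Answer: none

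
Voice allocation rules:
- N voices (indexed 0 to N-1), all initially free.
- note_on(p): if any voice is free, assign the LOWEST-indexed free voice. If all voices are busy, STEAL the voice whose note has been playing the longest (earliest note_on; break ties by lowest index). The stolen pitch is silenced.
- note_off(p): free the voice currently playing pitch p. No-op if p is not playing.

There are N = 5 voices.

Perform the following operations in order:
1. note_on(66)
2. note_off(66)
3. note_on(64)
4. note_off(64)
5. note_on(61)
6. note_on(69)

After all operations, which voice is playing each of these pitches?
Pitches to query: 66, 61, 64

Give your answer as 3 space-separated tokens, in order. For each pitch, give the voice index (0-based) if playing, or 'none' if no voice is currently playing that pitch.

Op 1: note_on(66): voice 0 is free -> assigned | voices=[66 - - - -]
Op 2: note_off(66): free voice 0 | voices=[- - - - -]
Op 3: note_on(64): voice 0 is free -> assigned | voices=[64 - - - -]
Op 4: note_off(64): free voice 0 | voices=[- - - - -]
Op 5: note_on(61): voice 0 is free -> assigned | voices=[61 - - - -]
Op 6: note_on(69): voice 1 is free -> assigned | voices=[61 69 - - -]

Answer: none 0 none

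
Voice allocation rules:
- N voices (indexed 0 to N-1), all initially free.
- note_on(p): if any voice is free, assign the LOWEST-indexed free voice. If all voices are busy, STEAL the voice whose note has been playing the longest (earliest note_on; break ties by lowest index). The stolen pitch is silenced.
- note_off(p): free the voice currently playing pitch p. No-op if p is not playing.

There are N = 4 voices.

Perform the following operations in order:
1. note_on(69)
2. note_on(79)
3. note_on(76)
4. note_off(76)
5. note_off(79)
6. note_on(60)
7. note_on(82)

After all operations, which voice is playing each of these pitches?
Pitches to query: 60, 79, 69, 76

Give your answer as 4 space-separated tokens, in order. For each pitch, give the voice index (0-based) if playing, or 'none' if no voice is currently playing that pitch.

Answer: 1 none 0 none

Derivation:
Op 1: note_on(69): voice 0 is free -> assigned | voices=[69 - - -]
Op 2: note_on(79): voice 1 is free -> assigned | voices=[69 79 - -]
Op 3: note_on(76): voice 2 is free -> assigned | voices=[69 79 76 -]
Op 4: note_off(76): free voice 2 | voices=[69 79 - -]
Op 5: note_off(79): free voice 1 | voices=[69 - - -]
Op 6: note_on(60): voice 1 is free -> assigned | voices=[69 60 - -]
Op 7: note_on(82): voice 2 is free -> assigned | voices=[69 60 82 -]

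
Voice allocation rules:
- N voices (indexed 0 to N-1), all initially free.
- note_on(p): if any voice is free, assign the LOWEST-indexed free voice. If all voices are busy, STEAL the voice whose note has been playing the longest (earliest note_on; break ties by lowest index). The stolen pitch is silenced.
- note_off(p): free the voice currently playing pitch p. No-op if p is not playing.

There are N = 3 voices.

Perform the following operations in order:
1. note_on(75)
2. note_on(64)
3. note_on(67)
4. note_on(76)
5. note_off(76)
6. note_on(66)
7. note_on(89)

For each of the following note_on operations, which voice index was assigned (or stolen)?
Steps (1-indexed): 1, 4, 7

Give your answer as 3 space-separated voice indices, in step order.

Answer: 0 0 1

Derivation:
Op 1: note_on(75): voice 0 is free -> assigned | voices=[75 - -]
Op 2: note_on(64): voice 1 is free -> assigned | voices=[75 64 -]
Op 3: note_on(67): voice 2 is free -> assigned | voices=[75 64 67]
Op 4: note_on(76): all voices busy, STEAL voice 0 (pitch 75, oldest) -> assign | voices=[76 64 67]
Op 5: note_off(76): free voice 0 | voices=[- 64 67]
Op 6: note_on(66): voice 0 is free -> assigned | voices=[66 64 67]
Op 7: note_on(89): all voices busy, STEAL voice 1 (pitch 64, oldest) -> assign | voices=[66 89 67]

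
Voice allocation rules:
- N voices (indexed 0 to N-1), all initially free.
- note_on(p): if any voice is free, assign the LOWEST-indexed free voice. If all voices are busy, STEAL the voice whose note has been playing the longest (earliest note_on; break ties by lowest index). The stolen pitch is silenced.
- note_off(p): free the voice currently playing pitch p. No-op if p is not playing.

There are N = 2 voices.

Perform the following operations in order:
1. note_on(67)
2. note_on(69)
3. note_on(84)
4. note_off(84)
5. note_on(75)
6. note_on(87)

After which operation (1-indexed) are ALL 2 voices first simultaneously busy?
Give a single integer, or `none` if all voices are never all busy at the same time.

Op 1: note_on(67): voice 0 is free -> assigned | voices=[67 -]
Op 2: note_on(69): voice 1 is free -> assigned | voices=[67 69]
Op 3: note_on(84): all voices busy, STEAL voice 0 (pitch 67, oldest) -> assign | voices=[84 69]
Op 4: note_off(84): free voice 0 | voices=[- 69]
Op 5: note_on(75): voice 0 is free -> assigned | voices=[75 69]
Op 6: note_on(87): all voices busy, STEAL voice 1 (pitch 69, oldest) -> assign | voices=[75 87]

Answer: 2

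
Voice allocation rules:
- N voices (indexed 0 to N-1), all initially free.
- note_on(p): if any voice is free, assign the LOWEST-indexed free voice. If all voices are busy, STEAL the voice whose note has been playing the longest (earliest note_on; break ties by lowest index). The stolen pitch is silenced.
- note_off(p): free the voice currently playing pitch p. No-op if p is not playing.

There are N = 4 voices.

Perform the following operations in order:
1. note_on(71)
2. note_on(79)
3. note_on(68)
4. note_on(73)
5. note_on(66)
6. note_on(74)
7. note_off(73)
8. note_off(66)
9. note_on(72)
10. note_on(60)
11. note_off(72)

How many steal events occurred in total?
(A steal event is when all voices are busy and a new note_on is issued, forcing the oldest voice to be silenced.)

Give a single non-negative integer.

Answer: 2

Derivation:
Op 1: note_on(71): voice 0 is free -> assigned | voices=[71 - - -]
Op 2: note_on(79): voice 1 is free -> assigned | voices=[71 79 - -]
Op 3: note_on(68): voice 2 is free -> assigned | voices=[71 79 68 -]
Op 4: note_on(73): voice 3 is free -> assigned | voices=[71 79 68 73]
Op 5: note_on(66): all voices busy, STEAL voice 0 (pitch 71, oldest) -> assign | voices=[66 79 68 73]
Op 6: note_on(74): all voices busy, STEAL voice 1 (pitch 79, oldest) -> assign | voices=[66 74 68 73]
Op 7: note_off(73): free voice 3 | voices=[66 74 68 -]
Op 8: note_off(66): free voice 0 | voices=[- 74 68 -]
Op 9: note_on(72): voice 0 is free -> assigned | voices=[72 74 68 -]
Op 10: note_on(60): voice 3 is free -> assigned | voices=[72 74 68 60]
Op 11: note_off(72): free voice 0 | voices=[- 74 68 60]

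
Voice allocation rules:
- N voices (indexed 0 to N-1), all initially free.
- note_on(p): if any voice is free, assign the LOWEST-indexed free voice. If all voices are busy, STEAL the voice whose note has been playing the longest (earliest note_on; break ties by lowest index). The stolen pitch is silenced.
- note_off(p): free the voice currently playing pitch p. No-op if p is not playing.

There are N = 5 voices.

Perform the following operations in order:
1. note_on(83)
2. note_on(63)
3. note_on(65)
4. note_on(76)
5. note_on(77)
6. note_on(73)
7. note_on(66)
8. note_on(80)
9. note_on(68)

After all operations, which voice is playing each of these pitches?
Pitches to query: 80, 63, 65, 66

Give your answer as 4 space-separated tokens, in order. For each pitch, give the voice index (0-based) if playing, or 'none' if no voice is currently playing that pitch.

Answer: 2 none none 1

Derivation:
Op 1: note_on(83): voice 0 is free -> assigned | voices=[83 - - - -]
Op 2: note_on(63): voice 1 is free -> assigned | voices=[83 63 - - -]
Op 3: note_on(65): voice 2 is free -> assigned | voices=[83 63 65 - -]
Op 4: note_on(76): voice 3 is free -> assigned | voices=[83 63 65 76 -]
Op 5: note_on(77): voice 4 is free -> assigned | voices=[83 63 65 76 77]
Op 6: note_on(73): all voices busy, STEAL voice 0 (pitch 83, oldest) -> assign | voices=[73 63 65 76 77]
Op 7: note_on(66): all voices busy, STEAL voice 1 (pitch 63, oldest) -> assign | voices=[73 66 65 76 77]
Op 8: note_on(80): all voices busy, STEAL voice 2 (pitch 65, oldest) -> assign | voices=[73 66 80 76 77]
Op 9: note_on(68): all voices busy, STEAL voice 3 (pitch 76, oldest) -> assign | voices=[73 66 80 68 77]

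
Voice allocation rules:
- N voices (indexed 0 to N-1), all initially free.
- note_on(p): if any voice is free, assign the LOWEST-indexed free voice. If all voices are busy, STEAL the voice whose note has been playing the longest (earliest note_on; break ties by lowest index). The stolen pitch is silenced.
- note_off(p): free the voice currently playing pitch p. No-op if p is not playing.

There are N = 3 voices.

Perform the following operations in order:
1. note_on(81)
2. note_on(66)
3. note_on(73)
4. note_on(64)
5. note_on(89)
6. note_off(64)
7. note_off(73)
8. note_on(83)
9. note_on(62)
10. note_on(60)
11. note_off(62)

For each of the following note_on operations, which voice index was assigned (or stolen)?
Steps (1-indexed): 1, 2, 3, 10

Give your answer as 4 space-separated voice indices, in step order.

Op 1: note_on(81): voice 0 is free -> assigned | voices=[81 - -]
Op 2: note_on(66): voice 1 is free -> assigned | voices=[81 66 -]
Op 3: note_on(73): voice 2 is free -> assigned | voices=[81 66 73]
Op 4: note_on(64): all voices busy, STEAL voice 0 (pitch 81, oldest) -> assign | voices=[64 66 73]
Op 5: note_on(89): all voices busy, STEAL voice 1 (pitch 66, oldest) -> assign | voices=[64 89 73]
Op 6: note_off(64): free voice 0 | voices=[- 89 73]
Op 7: note_off(73): free voice 2 | voices=[- 89 -]
Op 8: note_on(83): voice 0 is free -> assigned | voices=[83 89 -]
Op 9: note_on(62): voice 2 is free -> assigned | voices=[83 89 62]
Op 10: note_on(60): all voices busy, STEAL voice 1 (pitch 89, oldest) -> assign | voices=[83 60 62]
Op 11: note_off(62): free voice 2 | voices=[83 60 -]

Answer: 0 1 2 1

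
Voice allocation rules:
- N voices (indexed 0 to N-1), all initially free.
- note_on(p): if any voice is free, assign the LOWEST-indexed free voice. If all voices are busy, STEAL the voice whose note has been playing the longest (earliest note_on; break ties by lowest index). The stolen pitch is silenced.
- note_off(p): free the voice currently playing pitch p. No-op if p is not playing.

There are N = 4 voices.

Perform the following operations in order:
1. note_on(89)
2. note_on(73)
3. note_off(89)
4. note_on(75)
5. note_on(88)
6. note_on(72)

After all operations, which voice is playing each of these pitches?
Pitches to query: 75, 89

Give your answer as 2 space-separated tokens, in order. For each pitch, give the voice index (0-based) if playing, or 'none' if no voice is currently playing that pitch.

Answer: 0 none

Derivation:
Op 1: note_on(89): voice 0 is free -> assigned | voices=[89 - - -]
Op 2: note_on(73): voice 1 is free -> assigned | voices=[89 73 - -]
Op 3: note_off(89): free voice 0 | voices=[- 73 - -]
Op 4: note_on(75): voice 0 is free -> assigned | voices=[75 73 - -]
Op 5: note_on(88): voice 2 is free -> assigned | voices=[75 73 88 -]
Op 6: note_on(72): voice 3 is free -> assigned | voices=[75 73 88 72]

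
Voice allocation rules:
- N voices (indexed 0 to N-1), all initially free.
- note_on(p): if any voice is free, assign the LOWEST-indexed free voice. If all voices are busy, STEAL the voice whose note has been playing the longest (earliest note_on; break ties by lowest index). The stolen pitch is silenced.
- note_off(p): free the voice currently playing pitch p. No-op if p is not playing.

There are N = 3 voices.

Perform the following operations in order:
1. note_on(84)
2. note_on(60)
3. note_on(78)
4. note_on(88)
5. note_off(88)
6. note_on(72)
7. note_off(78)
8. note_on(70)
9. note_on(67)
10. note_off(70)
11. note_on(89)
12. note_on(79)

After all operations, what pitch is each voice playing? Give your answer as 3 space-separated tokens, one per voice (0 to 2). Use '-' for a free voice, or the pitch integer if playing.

Answer: 79 67 89

Derivation:
Op 1: note_on(84): voice 0 is free -> assigned | voices=[84 - -]
Op 2: note_on(60): voice 1 is free -> assigned | voices=[84 60 -]
Op 3: note_on(78): voice 2 is free -> assigned | voices=[84 60 78]
Op 4: note_on(88): all voices busy, STEAL voice 0 (pitch 84, oldest) -> assign | voices=[88 60 78]
Op 5: note_off(88): free voice 0 | voices=[- 60 78]
Op 6: note_on(72): voice 0 is free -> assigned | voices=[72 60 78]
Op 7: note_off(78): free voice 2 | voices=[72 60 -]
Op 8: note_on(70): voice 2 is free -> assigned | voices=[72 60 70]
Op 9: note_on(67): all voices busy, STEAL voice 1 (pitch 60, oldest) -> assign | voices=[72 67 70]
Op 10: note_off(70): free voice 2 | voices=[72 67 -]
Op 11: note_on(89): voice 2 is free -> assigned | voices=[72 67 89]
Op 12: note_on(79): all voices busy, STEAL voice 0 (pitch 72, oldest) -> assign | voices=[79 67 89]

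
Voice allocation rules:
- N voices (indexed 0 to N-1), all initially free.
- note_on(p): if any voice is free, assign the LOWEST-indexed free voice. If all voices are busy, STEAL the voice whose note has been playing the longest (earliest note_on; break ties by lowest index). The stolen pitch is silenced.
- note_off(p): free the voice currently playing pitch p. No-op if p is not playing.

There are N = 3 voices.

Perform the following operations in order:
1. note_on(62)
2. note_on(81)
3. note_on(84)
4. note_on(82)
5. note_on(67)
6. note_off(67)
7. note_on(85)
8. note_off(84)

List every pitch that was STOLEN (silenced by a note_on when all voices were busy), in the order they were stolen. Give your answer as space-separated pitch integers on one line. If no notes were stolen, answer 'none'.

Answer: 62 81

Derivation:
Op 1: note_on(62): voice 0 is free -> assigned | voices=[62 - -]
Op 2: note_on(81): voice 1 is free -> assigned | voices=[62 81 -]
Op 3: note_on(84): voice 2 is free -> assigned | voices=[62 81 84]
Op 4: note_on(82): all voices busy, STEAL voice 0 (pitch 62, oldest) -> assign | voices=[82 81 84]
Op 5: note_on(67): all voices busy, STEAL voice 1 (pitch 81, oldest) -> assign | voices=[82 67 84]
Op 6: note_off(67): free voice 1 | voices=[82 - 84]
Op 7: note_on(85): voice 1 is free -> assigned | voices=[82 85 84]
Op 8: note_off(84): free voice 2 | voices=[82 85 -]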